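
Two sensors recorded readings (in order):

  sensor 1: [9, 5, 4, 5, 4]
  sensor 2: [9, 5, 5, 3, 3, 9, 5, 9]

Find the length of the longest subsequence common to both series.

Let dp[i][j] be the LCS length of the first i values of sensor 1 and the first j values of sensor 2. dp[i][j] = dp[i-1][j-1]+1 when the i-th and j-th values match, else max(dp[i-1][j], dp[i][j-1]).
    ·  9  5  5  3  3  9  5  9
 ·  0  0  0  0  0  0  0  0  0
 9  0  1  1  1  1  1  1  1  1
 5  0  1  2  2  2  2  2  2  2
 4  0  1  2  2  2  2  2  2  2
 5  0  1  2  3  3  3  3  3  3
 4  0  1  2  3  3  3  3  3  3
dp[5][8] = 3. One LCS (by backtracking along matches): 9, 5, 5.

3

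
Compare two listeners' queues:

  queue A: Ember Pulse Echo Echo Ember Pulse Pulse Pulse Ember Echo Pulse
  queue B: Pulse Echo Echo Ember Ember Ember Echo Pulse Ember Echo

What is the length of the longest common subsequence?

Taking Pulse [2,1], then Echo [3,2], then Echo [4,3], then Ember [5,6], then Pulse [8,8], then Ember [9,9], then Echo [10,10] gives a common subsequence of length 7. The LCS DP gives dp[11][10] = 7, so this is optimal.

7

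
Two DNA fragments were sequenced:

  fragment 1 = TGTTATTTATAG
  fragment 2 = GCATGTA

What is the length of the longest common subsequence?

Let dp[i][j] be the LCS length of the first i bases of fragment 1 and the first j bases of fragment 2. dp[i][j] = dp[i-1][j-1]+1 when the i-th and j-th bases match, else max(dp[i-1][j], dp[i][j-1]).
    ·  G  C  A  T  G  T  A
 ·  0  0  0  0  0  0  0  0
 T  0  0  0  0  1  1  1  1
 G  0  1  1  1  1  2  2  2
 T  0  1  1  1  2  2  3  3
 T  0  1  1  1  2  2  3  3
 A  0  1  1  2  2  2  3  4
 T  0  1  1  2  3  3  3  4
 T  0  1  1  2  3  3  4  4
 T  0  1  1  2  3  3  4  4
 A  0  1  1  2  3  3  4  5
 T  0  1  1  2  3  3  4  5
 A  0  1  1  2  3  3  4  5
 G  0  1  1  2  3  4  4  5
dp[12][7] = 5. One LCS (by backtracking along matches): GATTA.

5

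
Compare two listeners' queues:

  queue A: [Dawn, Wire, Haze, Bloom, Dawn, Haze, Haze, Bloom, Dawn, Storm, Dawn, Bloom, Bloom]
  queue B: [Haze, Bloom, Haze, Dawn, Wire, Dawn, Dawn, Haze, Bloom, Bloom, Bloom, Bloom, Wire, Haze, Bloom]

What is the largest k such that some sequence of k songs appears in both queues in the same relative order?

7

Match Dawn [1,4], then Wire [2,5], then Haze [3,8], then Bloom [4,10], then Bloom [8,11], then Bloom [12,12], then Bloom [13,15] — 7 songs in the same relative order in both, and the DP table's final entry dp[13][15] is also 7, so no common subsequence is longer.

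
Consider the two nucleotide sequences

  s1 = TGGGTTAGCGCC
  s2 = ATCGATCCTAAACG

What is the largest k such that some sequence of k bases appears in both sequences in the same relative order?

Match T [1,2] → G [2,4] → T [5,6] → T [6,9] → A [7,12] → C [9,13] → G [10,14] — 7 bases in the same relative order in both. dp[12][14] = 7 confirms this is the maximum.

7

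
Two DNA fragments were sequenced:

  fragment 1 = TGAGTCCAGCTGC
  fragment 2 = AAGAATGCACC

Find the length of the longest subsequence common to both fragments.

7

Let dp[i][j] be the LCS length of the first i bases of fragment 1 and the first j bases of fragment 2. dp[i][j] = dp[i-1][j-1]+1 when the i-th and j-th bases match, else max(dp[i-1][j], dp[i][j-1]).
    ·  A  A  G  A  A  T  G  C  A  C  C
 ·  0  0  0  0  0  0  0  0  0  0  0  0
 T  0  0  0  0  0  0  1  1  1  1  1  1
 G  0  0  0  1  1  1  1  2  2  2  2  2
 A  0  1  1  1  2  2  2  2  2  3  3  3
 G  0  1  1  2  2  2  2  3  3  3  3  3
 T  0  1  1  2  2  2  3  3  3  3  3  3
 C  0  1  1  2  2  2  3  3  4  4  4  4
 C  0  1  1  2  2  2  3  3  4  4  5  5
 A  0  1  2  2  3  3  3  3  4  5  5  5
 G  0  1  2  3  3  3  3  4  4  5  5  5
 C  0  1  2  3  3  3  3  4  5  5  6  6
 T  0  1  2  3  3  3  4  4  5  5  6  6
 G  0  1  2  3  3  3  4  5  5  5  6  6
 C  0  1  2  3  3  3  4  5  6  6  6  7
dp[13][11] = 7. One LCS (by backtracking along matches): GAGCACC.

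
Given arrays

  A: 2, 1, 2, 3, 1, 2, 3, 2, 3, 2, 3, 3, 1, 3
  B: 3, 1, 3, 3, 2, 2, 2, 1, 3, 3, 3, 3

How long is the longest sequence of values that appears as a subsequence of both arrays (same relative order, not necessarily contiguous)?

8

One common subsequence of length 8: 1 at A[2]=B[2]; then 2 at A[3]=B[5]; then 2 at A[6]=B[6]; then 2 at A[8]=B[7]; then 3 at A[9]=B[9]; then 3 at A[11]=B[10]; then 3 at A[12]=B[11]; then 3 at A[14]=B[12]. dp[14][12] = 8 confirms this is the maximum.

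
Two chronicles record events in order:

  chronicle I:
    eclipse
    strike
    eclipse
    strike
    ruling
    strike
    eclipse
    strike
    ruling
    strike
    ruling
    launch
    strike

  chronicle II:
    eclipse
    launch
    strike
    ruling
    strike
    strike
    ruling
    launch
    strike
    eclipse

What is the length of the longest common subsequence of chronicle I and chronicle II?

Taking eclipse at chronicle I[1]=chronicle II[1], strike at chronicle I[4]=chronicle II[3], ruling at chronicle I[5]=chronicle II[4], strike at chronicle I[8]=chronicle II[5], strike at chronicle I[10]=chronicle II[6], ruling at chronicle I[11]=chronicle II[7], launch at chronicle I[12]=chronicle II[8], strike at chronicle I[13]=chronicle II[9] gives a common subsequence of length 8. The LCS DP gives dp[13][10] = 8, so this is optimal.

8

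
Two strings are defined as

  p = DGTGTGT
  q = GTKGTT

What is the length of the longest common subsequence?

Match G [2,1] → T [3,2] → G [4,4] → T [5,5] → T [7,6] — 5 characters in the same relative order in both. dp[7][6] = 5 confirms this is the maximum.

5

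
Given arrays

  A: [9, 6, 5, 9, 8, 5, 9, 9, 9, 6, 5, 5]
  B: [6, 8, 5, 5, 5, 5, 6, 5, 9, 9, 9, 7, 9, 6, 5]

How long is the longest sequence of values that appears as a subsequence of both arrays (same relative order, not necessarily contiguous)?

8

Pick 6 at A[2]=B[7]; then 5 at A[3]=B[8]; then 9 at A[4]=B[9]; then 9 at A[7]=B[10]; then 9 at A[8]=B[11]; then 9 at A[9]=B[13]; then 6 at A[10]=B[14]; then 5 at A[12]=B[15]; all 8 values appear in both, in order. The LCS DP gives dp[12][15] = 8, so this is optimal.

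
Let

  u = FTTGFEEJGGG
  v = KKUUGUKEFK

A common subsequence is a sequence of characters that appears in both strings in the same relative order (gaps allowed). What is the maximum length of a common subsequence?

2

Pick G at u[4]=v[5], F at u[5]=v[9]; all 2 characters appear in both, in order. Since dp[11][10] = 2, nothing longer is possible.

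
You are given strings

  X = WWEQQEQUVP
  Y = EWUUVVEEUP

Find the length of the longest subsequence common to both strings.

One common subsequence of length 5: W [1,2]; then E [3,7]; then E [6,8]; then U [8,9]; then P [10,10]. The LCS DP gives dp[10][10] = 5, so this is optimal.

5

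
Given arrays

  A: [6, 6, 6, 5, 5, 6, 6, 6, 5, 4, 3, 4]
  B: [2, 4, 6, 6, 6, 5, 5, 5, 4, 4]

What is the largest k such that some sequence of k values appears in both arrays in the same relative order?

8

Match 6 [1,3]; then 6 [2,4]; then 6 [3,5]; then 5 [4,6]; then 5 [5,7]; then 5 [9,8]; then 4 [10,9]; then 4 [12,10] — 8 values in the same relative order in both. dp[12][10] = 8 confirms this is the maximum.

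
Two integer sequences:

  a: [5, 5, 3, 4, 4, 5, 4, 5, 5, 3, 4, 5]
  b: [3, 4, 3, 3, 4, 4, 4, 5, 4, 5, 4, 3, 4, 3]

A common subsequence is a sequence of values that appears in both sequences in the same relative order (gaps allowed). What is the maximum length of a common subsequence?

8

Taking 3 [3,4], then 4 [4,6], then 4 [5,7], then 5 [6,8], then 4 [7,9], then 5 [8,10], then 3 [10,12], then 4 [11,13] gives a common subsequence of length 8. dp[12][14] = 8 confirms this is the maximum.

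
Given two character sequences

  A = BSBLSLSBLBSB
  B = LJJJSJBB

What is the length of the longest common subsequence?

One common subsequence of length 4: L (A #4, B #1); then S (A #5, B #5); then B (A #10, B #7); then B (A #12, B #8), and the DP table's final entry dp[12][8] is also 4, so no common subsequence is longer.

4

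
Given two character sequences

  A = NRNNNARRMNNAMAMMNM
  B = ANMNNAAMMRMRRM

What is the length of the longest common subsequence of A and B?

9

Pick N at A[1]=B[2], then N at A[4]=B[4], then N at A[5]=B[5], then A at A[6]=B[6], then A at A[12]=B[7], then M at A[13]=B[8], then M at A[15]=B[9], then M at A[16]=B[11], then M at A[18]=B[14]; all 9 characters appear in both, in order, and the DP table's final entry dp[18][14] is also 9, so no common subsequence is longer.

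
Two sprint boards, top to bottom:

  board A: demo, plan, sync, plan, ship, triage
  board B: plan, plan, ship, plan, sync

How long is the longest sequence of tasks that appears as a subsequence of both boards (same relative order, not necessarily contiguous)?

3

Taking plan at board A[2]=board B[1] → plan at board A[4]=board B[2] → ship at board A[5]=board B[3] gives a common subsequence of length 3. dp[6][5] = 3 confirms this is the maximum.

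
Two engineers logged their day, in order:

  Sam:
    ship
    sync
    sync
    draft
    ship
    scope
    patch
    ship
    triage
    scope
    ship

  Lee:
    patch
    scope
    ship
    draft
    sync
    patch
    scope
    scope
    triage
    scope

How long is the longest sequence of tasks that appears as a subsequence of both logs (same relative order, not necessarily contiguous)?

One common subsequence of length 5: ship at Sam[1]=Lee[3], sync at Sam[2]=Lee[5], scope at Sam[6]=Lee[8], triage at Sam[9]=Lee[9], scope at Sam[10]=Lee[10]. The LCS DP gives dp[11][10] = 5, so this is optimal.

5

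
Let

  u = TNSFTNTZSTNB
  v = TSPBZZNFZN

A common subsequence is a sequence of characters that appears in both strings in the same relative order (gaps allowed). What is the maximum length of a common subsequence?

Taking T [1,1], then N [2,7], then F [4,8], then Z [8,9], then N [11,10] gives a common subsequence of length 5, and the DP table's final entry dp[12][10] is also 5, so no common subsequence is longer.

5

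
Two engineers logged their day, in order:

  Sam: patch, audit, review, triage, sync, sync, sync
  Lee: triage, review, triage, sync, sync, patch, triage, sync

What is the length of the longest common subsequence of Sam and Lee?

One common subsequence of length 5: review at Sam[3]=Lee[2], triage at Sam[4]=Lee[3], sync at Sam[5]=Lee[4], sync at Sam[6]=Lee[5], sync at Sam[7]=Lee[8]. Since dp[7][8] = 5, nothing longer is possible.

5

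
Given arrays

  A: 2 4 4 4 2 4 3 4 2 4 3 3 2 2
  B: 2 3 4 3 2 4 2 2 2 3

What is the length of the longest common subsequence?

7

Let dp[i][j] be the LCS length of the first i values of A and the first j values of B. dp[i][j] = dp[i-1][j-1]+1 when the i-th and j-th values match, else max(dp[i-1][j], dp[i][j-1]).
    ·  2  3  4  3  2  4  2  2  2  3
 ·  0  0  0  0  0  0  0  0  0  0  0
 2  0  1  1  1  1  1  1  1  1  1  1
 4  0  1  1  2  2  2  2  2  2  2  2
 4  0  1  1  2  2  2  3  3  3  3  3
 4  0  1  1  2  2  2  3  3  3  3  3
 2  0  1  1  2  2  3  3  4  4  4  4
 4  0  1  1  2  2  3  4  4  4  4  4
 3  0  1  2  2  3  3  4  4  4  4  5
 4  0  1  2  3  3  3  4  4  4  4  5
 2  0  1  2  3  3  4  4  5  5  5  5
 4  0  1  2  3  3  4  5  5  5  5  5
 3  0  1  2  3  4  4  5  5  5  5  6
 3  0  1  2  3  4  4  5  5  5  5  6
 2  0  1  2  3  4  5  5  6  6  6  6
 2  0  1  2  3  4  5  5  6  7  7  7
dp[14][10] = 7. One LCS (by backtracking along matches): 2, 4, 2, 4, 2, 2, 2.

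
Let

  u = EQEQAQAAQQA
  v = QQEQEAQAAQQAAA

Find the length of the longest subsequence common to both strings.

10

Match E [1,3], Q [2,4], E [3,5], A [5,6], Q [6,7], A [7,8], A [8,9], Q [9,10], Q [10,11], A [11,14] — 10 characters in the same relative order in both. dp[11][14] = 10 confirms this is the maximum.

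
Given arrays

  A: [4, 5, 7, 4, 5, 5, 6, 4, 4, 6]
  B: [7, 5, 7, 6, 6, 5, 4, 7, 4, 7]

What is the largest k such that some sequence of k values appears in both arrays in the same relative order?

5

Taking 5 (A #2, B #2); then 7 (A #3, B #3); then 5 (A #6, B #6); then 4 (A #8, B #7); then 4 (A #9, B #9) gives a common subsequence of length 5. Since dp[10][10] = 5, nothing longer is possible.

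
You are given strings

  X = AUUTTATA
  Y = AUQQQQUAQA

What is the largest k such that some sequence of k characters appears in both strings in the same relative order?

Let dp[i][j] be the LCS length of the first i characters of X and the first j characters of Y. dp[i][j] = dp[i-1][j-1]+1 when the i-th and j-th characters match, else max(dp[i-1][j], dp[i][j-1]).
    ·  A  U  Q  Q  Q  Q  U  A  Q  A
 ·  0  0  0  0  0  0  0  0  0  0  0
 A  0  1  1  1  1  1  1  1  1  1  1
 U  0  1  2  2  2  2  2  2  2  2  2
 U  0  1  2  2  2  2  2  3  3  3  3
 T  0  1  2  2  2  2  2  3  3  3  3
 T  0  1  2  2  2  2  2  3  3  3  3
 A  0  1  2  2  2  2  2  3  4  4  4
 T  0  1  2  2  2  2  2  3  4  4  4
 A  0  1  2  2  2  2  2  3  4  4  5
dp[8][10] = 5. One LCS (by backtracking along matches): AUUAA.

5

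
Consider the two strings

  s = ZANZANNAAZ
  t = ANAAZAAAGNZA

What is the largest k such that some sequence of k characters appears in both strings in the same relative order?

7

Let dp[i][j] be the LCS length of the first i characters of s and the first j characters of t. dp[i][j] = dp[i-1][j-1]+1 when the i-th and j-th characters match, else max(dp[i-1][j], dp[i][j-1]).
    ·  A  N  A  A  Z  A  A  A  G  N  Z  A
 ·  0  0  0  0  0  0  0  0  0  0  0  0  0
 Z  0  0  0  0  0  1  1  1  1  1  1  1  1
 A  0  1  1  1  1  1  2  2  2  2  2  2  2
 N  0  1  2  2  2  2  2  2  2  2  3  3  3
 Z  0  1  2  2  2  3  3  3  3  3  3  4  4
 A  0  1  2  3  3  3  4  4  4  4  4  4  5
 N  0  1  2  3  3  3  4  4  4  4  5  5  5
 N  0  1  2  3  3  3  4  4  4  4  5  5  5
 A  0  1  2  3  4  4  4  5  5  5  5  5  6
 A  0  1  2  3  4  4  5  5  6  6  6  6  6
 Z  0  1  2  3  4  5  5  5  6  6  6  7  7
dp[10][12] = 7. One LCS (by backtracking along matches): ANZAAAZ.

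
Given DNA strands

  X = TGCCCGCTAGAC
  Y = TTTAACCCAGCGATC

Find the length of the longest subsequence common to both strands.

Taking T [1,3], then C [3,6], then C [4,7], then C [5,8], then G [6,10], then C [7,11], then G [10,12], then A [11,13], then C [12,15] gives a common subsequence of length 9. The LCS DP gives dp[12][15] = 9, so this is optimal.

9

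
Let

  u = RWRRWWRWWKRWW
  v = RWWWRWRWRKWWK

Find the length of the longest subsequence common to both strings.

10

Taking R at u[1]=v[1]; then W at u[2]=v[2]; then W at u[5]=v[3]; then W at u[6]=v[4]; then R at u[7]=v[5]; then W at u[8]=v[6]; then W at u[9]=v[8]; then K at u[10]=v[10]; then W at u[12]=v[11]; then W at u[13]=v[12] gives a common subsequence of length 10. The LCS DP gives dp[13][13] = 10, so this is optimal.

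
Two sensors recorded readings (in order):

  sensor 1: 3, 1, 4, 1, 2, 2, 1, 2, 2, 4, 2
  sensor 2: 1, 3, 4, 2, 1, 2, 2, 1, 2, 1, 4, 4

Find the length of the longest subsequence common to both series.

8

Let dp[i][j] be the LCS length of the first i values of sensor 1 and the first j values of sensor 2. dp[i][j] = dp[i-1][j-1]+1 when the i-th and j-th values match, else max(dp[i-1][j], dp[i][j-1]).
    ·  1  3  4  2  1  2  2  1  2  1  4  4
 ·  0  0  0  0  0  0  0  0  0  0  0  0  0
 3  0  0  1  1  1  1  1  1  1  1  1  1  1
 1  0  1  1  1  1  2  2  2  2  2  2  2  2
 4  0  1  1  2  2  2  2  2  2  2  2  3  3
 1  0  1  1  2  2  3  3  3  3  3  3  3  3
 2  0  1  1  2  3  3  4  4  4  4  4  4  4
 2  0  1  1  2  3  3  4  5  5  5  5  5  5
 1  0  1  1  2  3  4  4  5  6  6  6  6  6
 2  0  1  1  2  3  4  5  5  6  7  7  7  7
 2  0  1  1  2  3  4  5  6  6  7  7  7  7
 4  0  1  1  2  3  4  5  6  6  7  7  8  8
 2  0  1  1  2  3  4  5  6  6  7  7  8  8
dp[11][12] = 8. One LCS (by backtracking along matches): 3, 4, 1, 2, 2, 1, 2, 4.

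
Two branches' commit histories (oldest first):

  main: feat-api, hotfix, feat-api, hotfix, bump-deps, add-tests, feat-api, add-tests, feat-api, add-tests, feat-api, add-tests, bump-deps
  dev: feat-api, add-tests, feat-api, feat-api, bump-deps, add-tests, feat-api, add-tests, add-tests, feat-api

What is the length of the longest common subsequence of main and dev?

8

Pick feat-api at main[1]=dev[3], feat-api at main[3]=dev[4], bump-deps at main[5]=dev[5], add-tests at main[6]=dev[6], feat-api at main[7]=dev[7], add-tests at main[8]=dev[8], add-tests at main[10]=dev[9], feat-api at main[11]=dev[10]; all 8 commits appear in both, in order, and the DP table's final entry dp[13][10] is also 8, so no common subsequence is longer.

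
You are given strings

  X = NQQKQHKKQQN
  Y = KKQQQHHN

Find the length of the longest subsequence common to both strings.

5

Let dp[i][j] be the LCS length of the first i characters of X and the first j characters of Y. dp[i][j] = dp[i-1][j-1]+1 when the i-th and j-th characters match, else max(dp[i-1][j], dp[i][j-1]).
    ·  K  K  Q  Q  Q  H  H  N
 ·  0  0  0  0  0  0  0  0  0
 N  0  0  0  0  0  0  0  0  1
 Q  0  0  0  1  1  1  1  1  1
 Q  0  0  0  1  2  2  2  2  2
 K  0  1  1  1  2  2  2  2  2
 Q  0  1  1  2  2  3  3  3  3
 H  0  1  1  2  2  3  4  4  4
 K  0  1  2  2  2  3  4  4  4
 K  0  1  2  2  2  3  4  4  4
 Q  0  1  2  3  3  3  4  4  4
 Q  0  1  2  3  4  4  4  4  4
 N  0  1  2  3  4  4  4  4  5
dp[11][8] = 5. One LCS (by backtracking along matches): QQQHN.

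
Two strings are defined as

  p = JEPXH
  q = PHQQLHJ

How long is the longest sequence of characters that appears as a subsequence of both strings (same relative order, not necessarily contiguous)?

Match P at p[3]=q[1] → H at p[5]=q[6] — 2 characters in the same relative order in both. The LCS DP gives dp[5][7] = 2, so this is optimal.

2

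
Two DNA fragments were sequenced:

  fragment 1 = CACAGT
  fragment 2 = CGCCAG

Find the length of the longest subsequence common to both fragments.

Let dp[i][j] be the LCS length of the first i bases of fragment 1 and the first j bases of fragment 2. dp[i][j] = dp[i-1][j-1]+1 when the i-th and j-th bases match, else max(dp[i-1][j], dp[i][j-1]).
    ·  C  G  C  C  A  G
 ·  0  0  0  0  0  0  0
 C  0  1  1  1  1  1  1
 A  0  1  1  1  1  2  2
 C  0  1  1  2  2  2  2
 A  0  1  1  2  2  3  3
 G  0  1  2  2  2  3  4
 T  0  1  2  2  2  3  4
dp[6][6] = 4. One LCS (by backtracking along matches): CCAG.

4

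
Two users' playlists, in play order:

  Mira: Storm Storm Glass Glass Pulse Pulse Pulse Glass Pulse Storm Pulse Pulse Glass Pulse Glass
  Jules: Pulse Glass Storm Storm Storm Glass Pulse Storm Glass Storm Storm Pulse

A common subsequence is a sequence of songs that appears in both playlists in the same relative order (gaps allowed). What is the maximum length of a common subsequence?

One common subsequence of length 7: Storm at Mira[1]=Jules[4], Storm at Mira[2]=Jules[5], Glass at Mira[4]=Jules[6], Pulse at Mira[5]=Jules[7], Glass at Mira[8]=Jules[9], Storm at Mira[10]=Jules[11], Pulse at Mira[14]=Jules[12]. Since dp[15][12] = 7, nothing longer is possible.

7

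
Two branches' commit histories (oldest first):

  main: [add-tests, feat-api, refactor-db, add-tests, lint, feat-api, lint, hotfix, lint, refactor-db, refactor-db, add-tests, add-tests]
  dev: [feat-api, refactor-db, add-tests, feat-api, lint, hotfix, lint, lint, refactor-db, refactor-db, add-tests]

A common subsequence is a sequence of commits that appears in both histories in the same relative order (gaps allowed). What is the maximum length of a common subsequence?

10

Pick feat-api (main #2, dev #1); then refactor-db (main #3, dev #2); then add-tests (main #4, dev #3); then feat-api (main #6, dev #4); then lint (main #7, dev #5); then hotfix (main #8, dev #6); then lint (main #9, dev #8); then refactor-db (main #10, dev #9); then refactor-db (main #11, dev #10); then add-tests (main #13, dev #11); all 10 commits appear in both, in order, and the DP table's final entry dp[13][11] is also 10, so no common subsequence is longer.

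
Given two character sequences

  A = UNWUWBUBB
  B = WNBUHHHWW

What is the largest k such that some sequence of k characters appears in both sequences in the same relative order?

Taking U (A #1, B #4), W (A #3, B #8), W (A #5, B #9) gives a common subsequence of length 3. The LCS DP gives dp[9][9] = 3, so this is optimal.

3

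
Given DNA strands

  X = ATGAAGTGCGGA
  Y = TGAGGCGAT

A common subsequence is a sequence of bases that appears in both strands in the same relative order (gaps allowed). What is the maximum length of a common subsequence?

Taking T [2,1] → G [3,2] → A [5,3] → G [6,4] → G [8,5] → C [9,6] → G [11,7] → A [12,8] gives a common subsequence of length 8, and the DP table's final entry dp[12][9] is also 8, so no common subsequence is longer.

8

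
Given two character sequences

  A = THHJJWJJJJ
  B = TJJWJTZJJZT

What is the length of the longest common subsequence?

One common subsequence of length 7: T [1,1] → J [4,2] → J [5,3] → W [6,4] → J [7,5] → J [8,8] → J [9,9]. The LCS DP gives dp[10][11] = 7, so this is optimal.

7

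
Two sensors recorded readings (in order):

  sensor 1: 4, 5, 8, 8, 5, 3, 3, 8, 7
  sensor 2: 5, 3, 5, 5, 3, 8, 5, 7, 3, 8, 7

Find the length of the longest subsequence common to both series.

6

Match 5 [2,4] → 8 [4,6] → 5 [5,7] → 3 [7,9] → 8 [8,10] → 7 [9,11] — 6 values in the same relative order in both. dp[9][11] = 6 confirms this is the maximum.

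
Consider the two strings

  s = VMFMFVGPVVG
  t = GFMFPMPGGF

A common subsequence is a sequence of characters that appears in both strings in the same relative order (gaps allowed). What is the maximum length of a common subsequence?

Let dp[i][j] be the LCS length of the first i characters of s and the first j characters of t. dp[i][j] = dp[i-1][j-1]+1 when the i-th and j-th characters match, else max(dp[i-1][j], dp[i][j-1]).
    ·  G  F  M  F  P  M  P  G  G  F
 ·  0  0  0  0  0  0  0  0  0  0  0
 V  0  0  0  0  0  0  0  0  0  0  0
 M  0  0  0  1  1  1  1  1  1  1  1
 F  0  0  1  1  2  2  2  2  2  2  2
 M  0  0  1  2  2  2  3  3  3  3  3
 F  0  0  1  2  3  3  3  3  3  3  4
 V  0  0  1  2  3  3  3  3  3  3  4
 G  0  1  1  2  3  3  3  3  4  4  4
 P  0  1  1  2  3  4  4  4  4  4  4
 V  0  1  1  2  3  4  4  4  4  4  4
 V  0  1  1  2  3  4  4  4  4  4  4
 G  0  1  1  2  3  4  4  4  5  5  5
dp[11][10] = 5. One LCS (by backtracking along matches): MFMGG.

5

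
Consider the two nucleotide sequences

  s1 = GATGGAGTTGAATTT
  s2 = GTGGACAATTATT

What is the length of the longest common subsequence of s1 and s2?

10

Pick G (s1 #1, s2 #1) → T (s1 #3, s2 #2) → G (s1 #4, s2 #3) → G (s1 #5, s2 #4) → A (s1 #6, s2 #8) → T (s1 #8, s2 #9) → T (s1 #9, s2 #10) → A (s1 #12, s2 #11) → T (s1 #14, s2 #12) → T (s1 #15, s2 #13); all 10 bases appear in both, in order. dp[15][13] = 10 confirms this is the maximum.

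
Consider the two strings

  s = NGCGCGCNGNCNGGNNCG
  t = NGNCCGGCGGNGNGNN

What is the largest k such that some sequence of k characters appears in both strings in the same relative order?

Pick N at s[1]=t[1], G at s[2]=t[2], C at s[3]=t[5], G at s[4]=t[7], C at s[5]=t[8], G at s[6]=t[10], N at s[8]=t[11], G at s[9]=t[12], N at s[12]=t[13], G at s[14]=t[14], N at s[15]=t[15], N at s[16]=t[16]; all 12 characters appear in both, in order. dp[18][16] = 12 confirms this is the maximum.

12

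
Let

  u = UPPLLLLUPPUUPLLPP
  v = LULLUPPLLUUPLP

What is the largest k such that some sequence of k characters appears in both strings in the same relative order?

11

Match U [1,2], then L [6,3], then L [7,4], then U [8,5], then P [9,6], then P [10,7], then U [11,10], then U [12,11], then P [13,12], then L [15,13], then P [17,14] — 11 characters in the same relative order in both. dp[17][14] = 11 confirms this is the maximum.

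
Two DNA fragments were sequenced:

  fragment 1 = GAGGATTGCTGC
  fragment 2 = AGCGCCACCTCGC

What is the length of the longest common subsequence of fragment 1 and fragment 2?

Taking A (fragment 1 #2, fragment 2 #1) → G (fragment 1 #3, fragment 2 #2) → G (fragment 1 #4, fragment 2 #4) → A (fragment 1 #5, fragment 2 #7) → T (fragment 1 #7, fragment 2 #10) → C (fragment 1 #9, fragment 2 #11) → G (fragment 1 #11, fragment 2 #12) → C (fragment 1 #12, fragment 2 #13) gives a common subsequence of length 8. The LCS DP gives dp[12][13] = 8, so this is optimal.

8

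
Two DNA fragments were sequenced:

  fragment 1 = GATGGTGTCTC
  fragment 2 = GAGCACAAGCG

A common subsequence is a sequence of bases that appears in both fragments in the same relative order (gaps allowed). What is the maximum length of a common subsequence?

5

Let dp[i][j] be the LCS length of the first i bases of fragment 1 and the first j bases of fragment 2. dp[i][j] = dp[i-1][j-1]+1 when the i-th and j-th bases match, else max(dp[i-1][j], dp[i][j-1]).
    ·  G  A  G  C  A  C  A  A  G  C  G
 ·  0  0  0  0  0  0  0  0  0  0  0  0
 G  0  1  1  1  1  1  1  1  1  1  1  1
 A  0  1  2  2  2  2  2  2  2  2  2  2
 T  0  1  2  2  2  2  2  2  2  2  2  2
 G  0  1  2  3  3  3  3  3  3  3  3  3
 G  0  1  2  3  3  3  3  3  3  4  4  4
 T  0  1  2  3  3  3  3  3  3  4  4  4
 G  0  1  2  3  3  3  3  3  3  4  4  5
 T  0  1  2  3  3  3  3  3  3  4  4  5
 C  0  1  2  3  4  4  4  4  4  4  5  5
 T  0  1  2  3  4  4  4  4  4  4  5  5
 C  0  1  2  3  4  4  5  5  5  5  5  5
dp[11][11] = 5. One LCS (by backtracking along matches): GAGGG.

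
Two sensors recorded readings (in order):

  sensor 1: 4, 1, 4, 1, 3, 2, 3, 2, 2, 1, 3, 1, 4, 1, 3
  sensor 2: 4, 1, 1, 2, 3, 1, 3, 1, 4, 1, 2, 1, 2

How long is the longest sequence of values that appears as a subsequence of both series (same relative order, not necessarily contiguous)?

Taking 4 at sensor 1[1]=sensor 2[1], then 1 at sensor 1[2]=sensor 2[2], then 1 at sensor 1[4]=sensor 2[3], then 2 at sensor 1[6]=sensor 2[4], then 3 at sensor 1[7]=sensor 2[5], then 1 at sensor 1[10]=sensor 2[6], then 3 at sensor 1[11]=sensor 2[7], then 1 at sensor 1[12]=sensor 2[8], then 4 at sensor 1[13]=sensor 2[9], then 1 at sensor 1[14]=sensor 2[12] gives a common subsequence of length 10. The LCS DP gives dp[15][13] = 10, so this is optimal.

10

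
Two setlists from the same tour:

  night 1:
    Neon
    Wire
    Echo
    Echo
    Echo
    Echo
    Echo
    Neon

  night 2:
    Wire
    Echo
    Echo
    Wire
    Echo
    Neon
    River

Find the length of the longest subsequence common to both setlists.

5

One common subsequence of length 5: Wire at night 1[2]=night 2[1] → Echo at night 1[3]=night 2[2] → Echo at night 1[4]=night 2[3] → Echo at night 1[7]=night 2[5] → Neon at night 1[8]=night 2[6], and the DP table's final entry dp[8][7] is also 5, so no common subsequence is longer.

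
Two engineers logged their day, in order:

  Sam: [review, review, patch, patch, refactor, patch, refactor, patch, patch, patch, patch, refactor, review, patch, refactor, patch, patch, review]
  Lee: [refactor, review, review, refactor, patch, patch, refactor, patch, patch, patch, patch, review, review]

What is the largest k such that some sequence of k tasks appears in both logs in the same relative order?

Match review [1,2], then review [2,3], then patch [4,5], then patch [6,6], then refactor [7,7], then patch [8,8], then patch [9,9], then patch [10,10], then patch [11,11], then review [13,12], then review [18,13] — 11 tasks in the same relative order in both. dp[18][13] = 11 confirms this is the maximum.

11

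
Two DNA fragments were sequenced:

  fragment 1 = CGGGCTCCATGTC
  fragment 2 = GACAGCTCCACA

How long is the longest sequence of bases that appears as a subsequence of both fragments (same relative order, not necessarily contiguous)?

One common subsequence of length 8: C (fragment 1 #1, fragment 2 #3), G (fragment 1 #4, fragment 2 #5), C (fragment 1 #5, fragment 2 #6), T (fragment 1 #6, fragment 2 #7), C (fragment 1 #7, fragment 2 #8), C (fragment 1 #8, fragment 2 #9), A (fragment 1 #9, fragment 2 #10), C (fragment 1 #13, fragment 2 #11). Since dp[13][12] = 8, nothing longer is possible.

8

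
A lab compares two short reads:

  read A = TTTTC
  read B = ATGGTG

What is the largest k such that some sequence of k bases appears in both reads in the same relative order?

2

One common subsequence of length 2: T [1,2] → T [2,5]. dp[5][6] = 2 confirms this is the maximum.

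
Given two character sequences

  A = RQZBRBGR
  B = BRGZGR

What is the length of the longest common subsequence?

4

Let dp[i][j] be the LCS length of the first i characters of A and the first j characters of B. dp[i][j] = dp[i-1][j-1]+1 when the i-th and j-th characters match, else max(dp[i-1][j], dp[i][j-1]).
    ·  B  R  G  Z  G  R
 ·  0  0  0  0  0  0  0
 R  0  0  1  1  1  1  1
 Q  0  0  1  1  1  1  1
 Z  0  0  1  1  2  2  2
 B  0  1  1  1  2  2  2
 R  0  1  2  2  2  2  3
 B  0  1  2  2  2  2  3
 G  0  1  2  3  3  3  3
 R  0  1  2  3  3  3  4
dp[8][6] = 4. One LCS (by backtracking along matches): RZGR.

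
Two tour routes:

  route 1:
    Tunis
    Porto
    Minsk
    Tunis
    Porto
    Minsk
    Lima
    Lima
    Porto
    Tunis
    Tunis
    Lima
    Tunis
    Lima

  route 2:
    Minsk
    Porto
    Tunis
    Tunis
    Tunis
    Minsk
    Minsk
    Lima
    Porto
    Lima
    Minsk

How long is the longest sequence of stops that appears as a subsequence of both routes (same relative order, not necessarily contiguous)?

6

Taking Tunis at route 1[1]=route 2[5], then Minsk at route 1[3]=route 2[6], then Minsk at route 1[6]=route 2[7], then Lima at route 1[8]=route 2[8], then Porto at route 1[9]=route 2[9], then Lima at route 1[12]=route 2[10] gives a common subsequence of length 6. dp[14][11] = 6 confirms this is the maximum.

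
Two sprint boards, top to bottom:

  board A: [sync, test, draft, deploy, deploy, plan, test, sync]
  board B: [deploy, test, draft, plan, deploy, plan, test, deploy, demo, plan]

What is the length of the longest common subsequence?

Match test [2,2] → draft [3,3] → deploy [4,5] → deploy [5,8] → plan [6,10] — 5 tasks in the same relative order in both. dp[8][10] = 5 confirms this is the maximum.

5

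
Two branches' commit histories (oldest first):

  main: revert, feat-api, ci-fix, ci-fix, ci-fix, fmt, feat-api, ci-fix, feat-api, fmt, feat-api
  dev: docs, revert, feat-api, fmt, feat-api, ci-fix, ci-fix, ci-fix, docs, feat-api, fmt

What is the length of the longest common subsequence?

7

Pick revert [1,2]; then feat-api [2,5]; then ci-fix [3,6]; then ci-fix [4,7]; then ci-fix [5,8]; then feat-api [9,10]; then fmt [10,11]; all 7 commits appear in both, in order, and the DP table's final entry dp[11][11] is also 7, so no common subsequence is longer.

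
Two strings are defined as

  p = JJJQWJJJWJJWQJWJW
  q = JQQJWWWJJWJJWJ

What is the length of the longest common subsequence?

Pick J at p[1]=q[1]; then J at p[2]=q[4]; then W at p[5]=q[7]; then J at p[7]=q[8]; then J at p[8]=q[9]; then W at p[9]=q[10]; then J at p[11]=q[11]; then J at p[14]=q[12]; then W at p[15]=q[13]; then J at p[16]=q[14]; all 10 characters appear in both, in order. dp[17][14] = 10 confirms this is the maximum.

10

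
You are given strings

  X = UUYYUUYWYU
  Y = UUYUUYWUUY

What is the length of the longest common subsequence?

8

Let dp[i][j] be the LCS length of the first i characters of X and the first j characters of Y. dp[i][j] = dp[i-1][j-1]+1 when the i-th and j-th characters match, else max(dp[i-1][j], dp[i][j-1]).
    ·  U  U  Y  U  U  Y  W  U  U  Y
 ·  0  0  0  0  0  0  0  0  0  0  0
 U  0  1  1  1  1  1  1  1  1  1  1
 U  0  1  2  2  2  2  2  2  2  2  2
 Y  0  1  2  3  3  3  3  3  3  3  3
 Y  0  1  2  3  3  3  4  4  4  4  4
 U  0  1  2  3  4  4  4  4  5  5  5
 U  0  1  2  3  4  5  5  5  5  6  6
 Y  0  1  2  3  4  5  6  6  6  6  7
 W  0  1  2  3  4  5  6  7  7  7  7
 Y  0  1  2  3  4  5  6  7  7  7  8
 U  0  1  2  3  4  5  6  7  8  8  8
dp[10][10] = 8. One LCS (by backtracking along matches): UUYUUYWY.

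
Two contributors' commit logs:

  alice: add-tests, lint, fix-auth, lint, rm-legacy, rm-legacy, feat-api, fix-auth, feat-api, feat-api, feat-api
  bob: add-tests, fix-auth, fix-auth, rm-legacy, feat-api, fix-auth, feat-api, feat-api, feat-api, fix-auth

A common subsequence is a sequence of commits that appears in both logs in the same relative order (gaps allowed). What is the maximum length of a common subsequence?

Taking add-tests at alice[1]=bob[1], fix-auth at alice[3]=bob[3], rm-legacy at alice[6]=bob[4], feat-api at alice[7]=bob[5], fix-auth at alice[8]=bob[6], feat-api at alice[9]=bob[7], feat-api at alice[10]=bob[8], feat-api at alice[11]=bob[9] gives a common subsequence of length 8. Since dp[11][10] = 8, nothing longer is possible.

8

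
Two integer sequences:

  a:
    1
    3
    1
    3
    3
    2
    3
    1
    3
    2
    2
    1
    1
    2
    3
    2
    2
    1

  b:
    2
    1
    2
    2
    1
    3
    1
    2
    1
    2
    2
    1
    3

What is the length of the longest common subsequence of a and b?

10

Match 2 at a[6]=b[1], 1 at a[8]=b[2], 2 at a[10]=b[3], 2 at a[11]=b[4], 1 at a[12]=b[5], 1 at a[13]=b[7], 2 at a[14]=b[8], 2 at a[16]=b[10], 2 at a[17]=b[11], 1 at a[18]=b[12] — 10 values in the same relative order in both, and the DP table's final entry dp[18][13] is also 10, so no common subsequence is longer.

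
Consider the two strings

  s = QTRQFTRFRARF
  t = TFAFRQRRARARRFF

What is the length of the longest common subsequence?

One common subsequence of length 8: T (s #2, t #1), then R (s #3, t #5), then Q (s #4, t #6), then R (s #7, t #8), then R (s #9, t #10), then A (s #10, t #11), then R (s #11, t #13), then F (s #12, t #15). The LCS DP gives dp[12][15] = 8, so this is optimal.

8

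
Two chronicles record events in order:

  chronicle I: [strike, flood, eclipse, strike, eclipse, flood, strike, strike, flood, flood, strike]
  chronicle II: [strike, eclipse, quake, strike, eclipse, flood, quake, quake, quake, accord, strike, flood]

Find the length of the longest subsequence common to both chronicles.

Match strike [1,1]; then eclipse [3,2]; then strike [4,4]; then eclipse [5,5]; then flood [6,6]; then strike [8,11]; then flood [10,12] — 7 events in the same relative order in both. The LCS DP gives dp[11][12] = 7, so this is optimal.

7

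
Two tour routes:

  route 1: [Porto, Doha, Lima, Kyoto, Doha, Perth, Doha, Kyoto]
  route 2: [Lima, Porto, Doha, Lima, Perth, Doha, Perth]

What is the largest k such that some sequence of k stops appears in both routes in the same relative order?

Taking Porto at route 1[1]=route 2[2] → Doha at route 1[2]=route 2[3] → Lima at route 1[3]=route 2[4] → Doha at route 1[5]=route 2[6] → Perth at route 1[6]=route 2[7] gives a common subsequence of length 5. Since dp[8][7] = 5, nothing longer is possible.

5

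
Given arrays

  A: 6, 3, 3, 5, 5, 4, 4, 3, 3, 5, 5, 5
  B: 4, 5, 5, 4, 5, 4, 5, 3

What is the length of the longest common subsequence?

5

Taking 5 (A #4, B #2); then 5 (A #5, B #3); then 4 (A #6, B #4); then 4 (A #7, B #6); then 3 (A #9, B #8) gives a common subsequence of length 5. Since dp[12][8] = 5, nothing longer is possible.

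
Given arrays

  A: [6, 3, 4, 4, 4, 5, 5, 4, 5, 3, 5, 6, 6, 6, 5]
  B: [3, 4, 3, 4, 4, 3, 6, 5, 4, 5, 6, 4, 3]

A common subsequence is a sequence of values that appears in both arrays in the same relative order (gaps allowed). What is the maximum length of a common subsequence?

Taking 3 (A #2, B #1), 4 (A #3, B #2), 4 (A #4, B #4), 4 (A #5, B #5), 5 (A #6, B #8), 5 (A #7, B #10), 4 (A #8, B #12), 3 (A #10, B #13) gives a common subsequence of length 8. dp[15][13] = 8 confirms this is the maximum.

8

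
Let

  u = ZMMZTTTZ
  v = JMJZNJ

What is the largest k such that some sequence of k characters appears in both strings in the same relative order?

Let dp[i][j] be the LCS length of the first i characters of u and the first j characters of v. dp[i][j] = dp[i-1][j-1]+1 when the i-th and j-th characters match, else max(dp[i-1][j], dp[i][j-1]).
    ·  J  M  J  Z  N  J
 ·  0  0  0  0  0  0  0
 Z  0  0  0  0  1  1  1
 M  0  0  1  1  1  1  1
 M  0  0  1  1  1  1  1
 Z  0  0  1  1  2  2  2
 T  0  0  1  1  2  2  2
 T  0  0  1  1  2  2  2
 T  0  0  1  1  2  2  2
 Z  0  0  1  1  2  2  2
dp[8][6] = 2. One LCS (by backtracking along matches): MZ.

2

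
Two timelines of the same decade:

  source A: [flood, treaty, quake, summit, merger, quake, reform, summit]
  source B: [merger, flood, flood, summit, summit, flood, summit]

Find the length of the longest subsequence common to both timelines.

Match flood (source A #1, source B #3); then summit (source A #4, source B #5); then summit (source A #8, source B #7) — 3 events in the same relative order in both, and the DP table's final entry dp[8][7] is also 3, so no common subsequence is longer.

3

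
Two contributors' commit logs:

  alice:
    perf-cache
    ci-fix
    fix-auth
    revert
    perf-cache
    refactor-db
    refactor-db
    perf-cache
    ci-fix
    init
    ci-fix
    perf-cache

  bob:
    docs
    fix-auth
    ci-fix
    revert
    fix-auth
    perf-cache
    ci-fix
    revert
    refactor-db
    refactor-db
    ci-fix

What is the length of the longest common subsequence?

6

Match perf-cache [1,6], then ci-fix [2,7], then revert [4,8], then refactor-db [6,9], then refactor-db [7,10], then ci-fix [11,11] — 6 commits in the same relative order in both. Since dp[12][11] = 6, nothing longer is possible.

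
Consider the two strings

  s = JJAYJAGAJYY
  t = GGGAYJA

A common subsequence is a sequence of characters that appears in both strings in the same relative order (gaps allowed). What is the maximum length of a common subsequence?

Taking A at s[3]=t[4]; then Y at s[4]=t[5]; then J at s[5]=t[6]; then A at s[8]=t[7] gives a common subsequence of length 4, and the DP table's final entry dp[11][7] is also 4, so no common subsequence is longer.

4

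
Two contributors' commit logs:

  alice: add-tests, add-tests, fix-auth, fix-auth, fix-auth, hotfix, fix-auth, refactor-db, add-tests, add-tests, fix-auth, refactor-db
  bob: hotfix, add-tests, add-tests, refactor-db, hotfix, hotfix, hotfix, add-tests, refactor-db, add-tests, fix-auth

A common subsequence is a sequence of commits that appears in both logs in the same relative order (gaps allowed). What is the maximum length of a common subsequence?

6

Match add-tests at alice[1]=bob[2], add-tests at alice[2]=bob[3], hotfix at alice[6]=bob[7], refactor-db at alice[8]=bob[9], add-tests at alice[10]=bob[10], fix-auth at alice[11]=bob[11] — 6 commits in the same relative order in both. Since dp[12][11] = 6, nothing longer is possible.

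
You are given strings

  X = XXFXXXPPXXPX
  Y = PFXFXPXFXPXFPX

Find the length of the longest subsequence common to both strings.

Match X (X #2, Y #3); then F (X #3, Y #4); then X (X #4, Y #5); then X (X #5, Y #7); then X (X #6, Y #9); then P (X #8, Y #10); then X (X #9, Y #11); then P (X #11, Y #13); then X (X #12, Y #14) — 9 characters in the same relative order in both. dp[12][14] = 9 confirms this is the maximum.

9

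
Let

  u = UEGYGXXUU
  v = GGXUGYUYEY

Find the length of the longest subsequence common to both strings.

5

Taking G [3,1], G [5,2], X [7,3], U [8,4], U [9,7] gives a common subsequence of length 5. The LCS DP gives dp[9][10] = 5, so this is optimal.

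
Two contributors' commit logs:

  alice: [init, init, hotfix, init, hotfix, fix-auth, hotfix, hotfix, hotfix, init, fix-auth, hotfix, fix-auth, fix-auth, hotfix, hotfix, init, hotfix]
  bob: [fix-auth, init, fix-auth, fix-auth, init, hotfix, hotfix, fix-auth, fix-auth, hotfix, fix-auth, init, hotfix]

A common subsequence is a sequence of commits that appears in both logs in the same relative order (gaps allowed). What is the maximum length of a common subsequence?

10

One common subsequence of length 10: init (alice #1, bob #2); then init (alice #2, bob #5); then hotfix (alice #3, bob #6); then hotfix (alice #5, bob #7); then fix-auth (alice #6, bob #8); then fix-auth (alice #11, bob #9); then hotfix (alice #12, bob #10); then fix-auth (alice #14, bob #11); then init (alice #17, bob #12); then hotfix (alice #18, bob #13). dp[18][13] = 10 confirms this is the maximum.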